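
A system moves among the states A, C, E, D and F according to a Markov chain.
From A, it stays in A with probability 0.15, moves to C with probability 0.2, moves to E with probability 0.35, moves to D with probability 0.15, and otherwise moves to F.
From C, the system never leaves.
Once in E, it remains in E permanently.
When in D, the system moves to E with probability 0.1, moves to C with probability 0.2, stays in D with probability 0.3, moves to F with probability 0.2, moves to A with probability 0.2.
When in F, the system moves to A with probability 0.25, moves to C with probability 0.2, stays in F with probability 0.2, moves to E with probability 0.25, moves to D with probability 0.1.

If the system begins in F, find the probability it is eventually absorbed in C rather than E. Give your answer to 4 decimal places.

Let h(s) be the probability of absorption at C starting from transient state s. Then h(C) = 1 and h(E) = 0. By first-step analysis:
h(A) = 0.15·h(A) + 0.2·1 + 0.35·0 + 0.15·h(D) + 0.15·h(F)
h(D) = 0.2·h(A) + 0.2·1 + 0.1·0 + 0.3·h(D) + 0.2·h(F)
h(F) = 0.25·h(A) + 0.2·1 + 0.25·0 + 0.1·h(D) + 0.2·h(F)
Solving: h(A) = 0.4068, h(D) = 0.5286, h(F) = 0.4432.
Starting from F, the probability is 0.4432.

0.4432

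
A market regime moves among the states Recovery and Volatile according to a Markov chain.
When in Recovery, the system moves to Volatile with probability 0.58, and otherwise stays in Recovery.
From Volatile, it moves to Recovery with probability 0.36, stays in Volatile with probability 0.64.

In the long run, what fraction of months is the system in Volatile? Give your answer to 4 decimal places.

0.6170

Let the stationary distribution be π with π = πP and π_1 + π_2 = 1.
π_1 = 0.42·π_1 + 0.36·π_2
Solving with the normalization constraint gives π = (0.3830, 0.6170).
So the stationary probability of Volatile is 0.6170.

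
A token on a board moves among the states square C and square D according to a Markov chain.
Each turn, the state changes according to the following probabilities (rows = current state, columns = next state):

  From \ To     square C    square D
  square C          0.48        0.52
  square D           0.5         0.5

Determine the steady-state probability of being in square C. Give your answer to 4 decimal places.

0.4902

Let the stationary distribution be π with π = πP and π_1 + π_2 = 1.
π_1 = 0.48·π_1 + 0.5·π_2
Solving with the normalization constraint gives π = (0.4902, 0.5098).
So the stationary probability of square C is 0.4902.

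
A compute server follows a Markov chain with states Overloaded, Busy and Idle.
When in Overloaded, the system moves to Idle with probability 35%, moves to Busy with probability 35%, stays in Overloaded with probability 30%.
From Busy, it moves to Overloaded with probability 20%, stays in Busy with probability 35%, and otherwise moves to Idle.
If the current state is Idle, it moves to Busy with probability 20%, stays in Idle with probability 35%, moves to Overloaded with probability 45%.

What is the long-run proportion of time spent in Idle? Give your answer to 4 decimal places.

Let the stationary distribution be π with π = πP and π_1 + π_2 + π_3 = 1.
π_1 = 0.3·π_1 + 0.2·π_2 + 0.45·π_3
π_2 = 0.35·π_1 + 0.35·π_2 + 0.2·π_3
Solving with the normalization constraint gives π = (0.3276, 0.2931, 0.3793).
So the stationary probability of Idle is 0.3793.

0.3793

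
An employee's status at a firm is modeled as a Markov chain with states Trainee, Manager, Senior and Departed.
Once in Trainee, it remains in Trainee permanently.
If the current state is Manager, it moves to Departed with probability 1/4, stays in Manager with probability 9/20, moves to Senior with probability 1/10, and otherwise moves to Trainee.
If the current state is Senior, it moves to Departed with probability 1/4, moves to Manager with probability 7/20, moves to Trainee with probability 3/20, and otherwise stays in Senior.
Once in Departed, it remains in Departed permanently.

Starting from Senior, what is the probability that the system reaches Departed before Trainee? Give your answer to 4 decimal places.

Let h(s) be the probability of absorption at Departed starting from transient state s. Then h(Departed) = 1 and h(Trainee) = 0. By first-step analysis:
h(Manager) = 0.2·0 + 0.45·h(Manager) + 0.1·h(Senior) + 0.25·1
h(Senior) = 0.15·0 + 0.35·h(Manager) + 0.25·h(Senior) + 0.25·1
Solving: h(Manager) = 0.5629, h(Senior) = 0.5960.
Starting from Senior, the probability is 0.5960.

0.5960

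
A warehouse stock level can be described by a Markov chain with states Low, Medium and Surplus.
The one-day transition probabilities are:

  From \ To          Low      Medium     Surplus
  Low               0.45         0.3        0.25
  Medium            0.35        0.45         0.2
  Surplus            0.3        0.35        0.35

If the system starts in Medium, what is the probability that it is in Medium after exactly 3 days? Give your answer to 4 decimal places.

Propagate the distribution vector 3 days from Medium.
After 0 days: (0.0000, 1.0000, 0.0000)
After 1 day: (0.3500, 0.4500, 0.2000)
After 2 days: (0.3750, 0.3775, 0.2475)
After 3 days: (0.3751, 0.3690, 0.2559)
P(in Medium after 3 days) = 0.3690

0.3690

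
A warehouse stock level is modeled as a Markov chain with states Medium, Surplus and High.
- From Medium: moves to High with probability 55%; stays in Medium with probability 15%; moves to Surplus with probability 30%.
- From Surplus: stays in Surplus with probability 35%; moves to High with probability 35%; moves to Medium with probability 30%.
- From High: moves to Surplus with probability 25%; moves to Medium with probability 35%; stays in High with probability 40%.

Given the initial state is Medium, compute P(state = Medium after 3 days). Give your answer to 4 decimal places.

0.2746

Propagate the distribution vector 3 days from Medium.
After 0 days: (1.0000, 0.0000, 0.0000)
After 1 day: (0.1500, 0.3000, 0.5500)
After 2 days: (0.3050, 0.2875, 0.4075)
After 3 days: (0.2746, 0.2940, 0.4314)
P(in Medium after 3 days) = 0.2746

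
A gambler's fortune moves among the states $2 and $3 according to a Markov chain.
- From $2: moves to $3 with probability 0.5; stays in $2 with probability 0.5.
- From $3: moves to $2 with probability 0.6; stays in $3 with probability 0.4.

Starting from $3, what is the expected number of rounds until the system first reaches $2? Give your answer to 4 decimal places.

1.6667

Let t(s) be the expected number of rounds to first reach $2 from state s, with t($2) = 0. Conditioning on the first round:
t($3) = 1 + 0.4·t($3)
Solving: t($3) = 1.6667.
Expected rounds from $3 to $2: 1.6667.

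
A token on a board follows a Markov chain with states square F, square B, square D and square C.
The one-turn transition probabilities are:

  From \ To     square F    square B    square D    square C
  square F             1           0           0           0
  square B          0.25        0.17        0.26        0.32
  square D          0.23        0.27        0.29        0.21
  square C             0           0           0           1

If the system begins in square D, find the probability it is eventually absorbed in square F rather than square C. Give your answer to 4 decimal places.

0.4978

Let h(s) be the probability of absorption at square F starting from transient state s. Then h(square F) = 1 and h(square C) = 0. By first-step analysis:
h(square B) = 0.25·1 + 0.17·h(square B) + 0.26·h(square D) + 0.32·0
h(square D) = 0.23·1 + 0.27·h(square B) + 0.29·h(square D) + 0.21·0
Solving: h(square B) = 0.4571, h(square D) = 0.4978.
Starting from square D, the probability is 0.4978.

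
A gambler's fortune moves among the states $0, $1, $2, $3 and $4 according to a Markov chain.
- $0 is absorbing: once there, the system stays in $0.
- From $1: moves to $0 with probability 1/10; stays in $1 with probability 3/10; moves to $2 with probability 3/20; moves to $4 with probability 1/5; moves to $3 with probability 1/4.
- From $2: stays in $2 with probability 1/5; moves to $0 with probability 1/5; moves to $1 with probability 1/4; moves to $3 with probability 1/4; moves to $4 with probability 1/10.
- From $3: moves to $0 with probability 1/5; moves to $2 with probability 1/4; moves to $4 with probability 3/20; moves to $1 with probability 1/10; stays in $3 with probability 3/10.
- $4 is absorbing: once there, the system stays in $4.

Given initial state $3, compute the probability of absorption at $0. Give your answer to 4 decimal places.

0.5546

Let h(s) be the probability of absorption at $0 starting from transient state s. Then h($0) = 1 and h($4) = 0. By first-step analysis:
h($1) = 0.1·1 + 0.3·h($1) + 0.15·h($2) + 0.25·h($3) + 0.2·0
h($2) = 0.2·1 + 0.25·h($1) + 0.2·h($2) + 0.25·h($3) + 0.1·0
h($3) = 0.2·1 + 0.1·h($1) + 0.25·h($2) + 0.3·h($3) + 0.15·0
Solving: h($1) = 0.4626, h($2) = 0.5679, h($3) = 0.5546.
Starting from $3, the probability is 0.5546.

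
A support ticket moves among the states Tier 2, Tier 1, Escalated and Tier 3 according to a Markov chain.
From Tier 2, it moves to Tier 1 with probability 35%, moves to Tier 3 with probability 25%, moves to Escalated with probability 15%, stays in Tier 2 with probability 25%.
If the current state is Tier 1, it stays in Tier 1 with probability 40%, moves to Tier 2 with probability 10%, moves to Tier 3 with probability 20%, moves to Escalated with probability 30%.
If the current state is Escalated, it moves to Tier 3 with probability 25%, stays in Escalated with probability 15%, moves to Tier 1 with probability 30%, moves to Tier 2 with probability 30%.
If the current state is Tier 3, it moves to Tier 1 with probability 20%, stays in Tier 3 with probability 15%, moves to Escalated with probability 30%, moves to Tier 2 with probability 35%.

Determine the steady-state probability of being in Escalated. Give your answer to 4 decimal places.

Let the stationary distribution be π with π = πP and π_1 + π_2 + π_3 + π_4 = 1.
π_1 = 0.25·π_1 + 0.1·π_2 + 0.3·π_3 + 0.35·π_4
π_2 = 0.35·π_1 + 0.4·π_2 + 0.3·π_3 + 0.2·π_4
π_3 = 0.15·π_1 + 0.3·π_2 + 0.15·π_3 + 0.3·π_4
Solving with the normalization constraint gives π = (0.2344, 0.3227, 0.2303, 0.2126).
So the stationary probability of Escalated is 0.2303.

0.2303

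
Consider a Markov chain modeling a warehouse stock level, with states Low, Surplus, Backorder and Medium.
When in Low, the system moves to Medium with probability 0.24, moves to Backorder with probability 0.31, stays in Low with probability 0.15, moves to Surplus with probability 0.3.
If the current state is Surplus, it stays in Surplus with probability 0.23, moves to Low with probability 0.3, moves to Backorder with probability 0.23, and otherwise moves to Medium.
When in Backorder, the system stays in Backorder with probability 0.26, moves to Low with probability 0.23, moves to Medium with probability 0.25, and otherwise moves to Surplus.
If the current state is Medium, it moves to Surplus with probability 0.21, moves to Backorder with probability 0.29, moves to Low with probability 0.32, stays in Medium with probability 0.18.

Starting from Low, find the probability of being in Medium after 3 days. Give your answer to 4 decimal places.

Propagate the distribution vector 3 days from Low.
After 0 days: (1.0000, 0.0000, 0.0000, 0.0000)
After 1 day: (0.1500, 0.3000, 0.3100, 0.2400)
After 2 days: (0.2606, 0.2450, 0.2657, 0.2287)
After 3 days: (0.2469, 0.2516, 0.2725, 0.2289)
P(in Medium after 3 days) = 0.2289

0.2289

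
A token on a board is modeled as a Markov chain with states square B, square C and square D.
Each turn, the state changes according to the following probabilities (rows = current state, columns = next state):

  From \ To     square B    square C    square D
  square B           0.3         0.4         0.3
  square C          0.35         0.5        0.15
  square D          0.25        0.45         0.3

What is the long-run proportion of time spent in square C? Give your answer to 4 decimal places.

Let the stationary distribution be π with π = πP and π_1 + π_2 + π_3 = 1.
π_1 = 0.3·π_1 + 0.35·π_2 + 0.25·π_3
π_2 = 0.4·π_1 + 0.5·π_2 + 0.45·π_3
Solving with the normalization constraint gives π = (0.3113, 0.4573, 0.2314).
So the stationary probability of square C is 0.4573.

0.4573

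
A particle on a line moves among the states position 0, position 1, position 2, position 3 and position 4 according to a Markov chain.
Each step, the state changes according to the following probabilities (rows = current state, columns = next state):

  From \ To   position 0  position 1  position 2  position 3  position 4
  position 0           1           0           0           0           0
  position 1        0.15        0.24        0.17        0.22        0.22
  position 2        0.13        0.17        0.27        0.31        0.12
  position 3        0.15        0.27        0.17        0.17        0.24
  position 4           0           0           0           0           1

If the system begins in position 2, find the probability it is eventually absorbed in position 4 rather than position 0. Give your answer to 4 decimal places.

0.5520

Let h(s) be the probability of absorption at position 4 starting from transient state s. Then h(position 4) = 1 and h(position 0) = 0. By first-step analysis:
h(position 1) = 0.15·0 + 0.24·h(position 1) + 0.17·h(position 2) + 0.22·h(position 3) + 0.22·1
h(position 2) = 0.13·0 + 0.17·h(position 1) + 0.27·h(position 2) + 0.31·h(position 3) + 0.12·1
h(position 3) = 0.15·0 + 0.27·h(position 1) + 0.17·h(position 2) + 0.17·h(position 3) + 0.24·1
Solving: h(position 1) = 0.5844, h(position 2) = 0.5520, h(position 3) = 0.5923.
Starting from position 2, the probability is 0.5520.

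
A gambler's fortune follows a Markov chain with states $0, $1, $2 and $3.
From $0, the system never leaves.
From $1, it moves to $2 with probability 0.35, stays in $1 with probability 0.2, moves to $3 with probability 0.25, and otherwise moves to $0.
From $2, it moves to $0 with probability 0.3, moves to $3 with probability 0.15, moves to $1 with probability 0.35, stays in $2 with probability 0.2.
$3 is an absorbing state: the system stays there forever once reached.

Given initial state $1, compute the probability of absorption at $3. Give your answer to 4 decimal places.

0.4879

Let h(s) be the probability of absorption at $3 starting from transient state s. Then h($3) = 1 and h($0) = 0. By first-step analysis:
h($1) = 0.2·0 + 0.2·h($1) + 0.35·h($2) + 0.25·1
h($2) = 0.3·0 + 0.35·h($1) + 0.2·h($2) + 0.15·1
Solving: h($1) = 0.4879, h($2) = 0.4010.
Starting from $1, the probability is 0.4879.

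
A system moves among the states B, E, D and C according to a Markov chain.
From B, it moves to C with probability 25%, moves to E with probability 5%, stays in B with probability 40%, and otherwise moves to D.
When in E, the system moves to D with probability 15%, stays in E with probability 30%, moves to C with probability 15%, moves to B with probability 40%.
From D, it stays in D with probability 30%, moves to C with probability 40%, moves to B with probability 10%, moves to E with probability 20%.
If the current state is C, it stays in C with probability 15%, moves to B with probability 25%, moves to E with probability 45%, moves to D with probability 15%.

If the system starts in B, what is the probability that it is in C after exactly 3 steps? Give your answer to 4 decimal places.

0.2410

Propagate the distribution vector 3 steps from B.
After 0 steps: (1.0000, 0.0000, 0.0000, 0.0000)
After 1 step: (0.4000, 0.0500, 0.3000, 0.2500)
After 2 steps: (0.2725, 0.2075, 0.2550, 0.2650)
After 3 steps: (0.2838, 0.2461, 0.2291, 0.2410)
P(in C after 3 steps) = 0.2410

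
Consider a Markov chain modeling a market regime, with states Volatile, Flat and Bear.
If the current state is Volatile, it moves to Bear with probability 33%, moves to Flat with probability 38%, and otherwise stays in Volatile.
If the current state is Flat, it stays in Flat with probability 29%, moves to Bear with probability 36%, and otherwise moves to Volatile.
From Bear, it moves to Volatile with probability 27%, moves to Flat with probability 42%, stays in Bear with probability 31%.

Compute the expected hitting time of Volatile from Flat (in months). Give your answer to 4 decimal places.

3.1001

Let t(s) be the expected number of months to first reach Volatile from state s, with t(Volatile) = 0. Conditioning on the first month:
t(Flat) = 1 + 0.29·t(Flat) + 0.36·t(Bear)
t(Bear) = 1 + 0.42·t(Flat) + 0.31·t(Bear)
Solving: t(Flat) = 3.1001, t(Bear) = 3.3363.
Expected months from Flat to Volatile: 3.1001.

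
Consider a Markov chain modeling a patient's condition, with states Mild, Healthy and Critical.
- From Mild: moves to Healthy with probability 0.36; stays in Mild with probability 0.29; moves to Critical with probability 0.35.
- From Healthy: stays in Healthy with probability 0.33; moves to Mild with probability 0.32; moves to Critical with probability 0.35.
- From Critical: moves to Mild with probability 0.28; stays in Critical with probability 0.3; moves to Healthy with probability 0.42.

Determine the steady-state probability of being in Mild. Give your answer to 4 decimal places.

Let the stationary distribution be π with π = πP and π_1 + π_2 + π_3 = 1.
π_1 = 0.29·π_1 + 0.32·π_2 + 0.28·π_3
π_2 = 0.36·π_1 + 0.33·π_2 + 0.42·π_3
Solving with the normalization constraint gives π = (0.2977, 0.3689, 0.3333).
So the stationary probability of Mild is 0.2977.

0.2977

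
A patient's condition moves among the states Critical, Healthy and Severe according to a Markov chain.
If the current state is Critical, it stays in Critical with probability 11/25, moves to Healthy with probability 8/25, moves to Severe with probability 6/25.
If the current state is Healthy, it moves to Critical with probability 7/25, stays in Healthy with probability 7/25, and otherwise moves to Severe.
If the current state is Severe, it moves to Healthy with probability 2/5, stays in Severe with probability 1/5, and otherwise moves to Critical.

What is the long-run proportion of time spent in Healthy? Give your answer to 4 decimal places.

0.3303

Let the stationary distribution be π with π = πP and π_1 + π_2 + π_3 = 1.
π_1 = 0.44·π_1 + 0.28·π_2 + 0.4·π_3
π_2 = 0.32·π_1 + 0.28·π_2 + 0.4·π_3
Solving with the normalization constraint gives π = (0.3754, 0.3303, 0.2943).
So the stationary probability of Healthy is 0.3303.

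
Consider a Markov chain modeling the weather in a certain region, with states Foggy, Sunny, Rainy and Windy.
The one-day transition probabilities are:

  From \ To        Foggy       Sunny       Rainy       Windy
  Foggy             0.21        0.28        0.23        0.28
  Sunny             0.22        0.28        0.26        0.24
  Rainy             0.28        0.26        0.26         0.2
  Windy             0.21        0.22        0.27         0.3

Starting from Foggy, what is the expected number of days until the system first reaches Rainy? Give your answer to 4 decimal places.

4.0176

Let t(s) be the expected number of days to first reach Rainy from state s, with t(Rainy) = 0. Conditioning on the first day:
t(Foggy) = 1 + 0.21·t(Foggy) + 0.28·t(Sunny) + 0.28·t(Windy)
t(Sunny) = 1 + 0.22·t(Foggy) + 0.28·t(Sunny) + 0.24·t(Windy)
t(Windy) = 1 + 0.21·t(Foggy) + 0.22·t(Sunny) + 0.3·t(Windy)
Solving: t(Foggy) = 4.0176, t(Sunny) = 3.9034, t(Windy) = 3.8606.
Expected days from Foggy to Rainy: 4.0176.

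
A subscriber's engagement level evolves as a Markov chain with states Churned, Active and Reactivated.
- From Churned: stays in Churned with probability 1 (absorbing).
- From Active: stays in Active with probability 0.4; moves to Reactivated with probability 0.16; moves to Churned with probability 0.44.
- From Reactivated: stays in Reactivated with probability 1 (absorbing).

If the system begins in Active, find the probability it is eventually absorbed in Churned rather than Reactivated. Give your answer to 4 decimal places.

0.7333

Let h(s) be the probability of absorption at Churned starting from transient state s. Then h(Churned) = 1 and h(Reactivated) = 0. By first-step analysis:
h(Active) = 0.44·1 + 0.4·h(Active) + 0.16·0
Solving: h(Active) = 0.7333.
Starting from Active, the probability is 0.7333.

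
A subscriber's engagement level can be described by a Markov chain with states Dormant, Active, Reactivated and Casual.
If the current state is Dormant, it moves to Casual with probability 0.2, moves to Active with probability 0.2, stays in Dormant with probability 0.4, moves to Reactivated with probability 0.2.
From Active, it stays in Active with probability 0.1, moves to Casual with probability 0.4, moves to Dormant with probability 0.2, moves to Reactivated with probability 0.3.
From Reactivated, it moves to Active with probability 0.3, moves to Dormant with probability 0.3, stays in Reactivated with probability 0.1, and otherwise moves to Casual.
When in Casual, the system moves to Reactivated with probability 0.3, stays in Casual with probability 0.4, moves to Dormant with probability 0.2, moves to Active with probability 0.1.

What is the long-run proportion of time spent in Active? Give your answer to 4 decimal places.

Let the stationary distribution be π with π = πP and π_1 + π_2 + π_3 + π_4 = 1.
π_1 = 0.4·π_1 + 0.2·π_2 + 0.3·π_3 + 0.2·π_4
π_2 = 0.2·π_1 + 0.1·π_2 + 0.3·π_3 + 0.1·π_4
π_3 = 0.2·π_1 + 0.3·π_2 + 0.1·π_3 + 0.3·π_4
Solving with the normalization constraint gives π = (0.2784, 0.1732, 0.2268, 0.3216).
So the stationary probability of Active is 0.1732.

0.1732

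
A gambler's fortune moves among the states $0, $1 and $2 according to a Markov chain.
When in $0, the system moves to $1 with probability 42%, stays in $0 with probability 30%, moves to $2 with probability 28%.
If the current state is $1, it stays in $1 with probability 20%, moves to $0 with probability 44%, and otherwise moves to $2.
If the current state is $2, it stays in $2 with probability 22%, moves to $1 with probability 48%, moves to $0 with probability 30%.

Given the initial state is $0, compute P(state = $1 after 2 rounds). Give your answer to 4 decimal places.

0.3444

Sum over the intermediate state after 1 round:
P = P($0→$0)·P($0→$1) + P($0→$1)·P($1→$1) + P($0→$2)·P($2→$1)
  = 0.3×0.42 + 0.42×0.2 + 0.28×0.48
  = 0.1260 + 0.0840 + 0.1344 = 0.3444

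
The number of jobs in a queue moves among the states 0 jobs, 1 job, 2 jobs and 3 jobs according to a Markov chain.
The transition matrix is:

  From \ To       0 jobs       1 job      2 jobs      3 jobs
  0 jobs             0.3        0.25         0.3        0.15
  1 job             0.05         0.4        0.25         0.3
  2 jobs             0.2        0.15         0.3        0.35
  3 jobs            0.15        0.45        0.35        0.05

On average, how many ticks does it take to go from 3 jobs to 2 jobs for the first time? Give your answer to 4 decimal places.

3.2987

Let t(s) be the expected number of ticks to first reach 2 jobs from state s, with t(2 jobs) = 0. Conditioning on the first tick:
t(0 jobs) = 1 + 0.3·t(0 jobs) + 0.25·t(1 job) + 0.15·t(3 jobs)
t(1 job) = 1 + 0.05·t(0 jobs) + 0.4·t(1 job) + 0.3·t(3 jobs)
t(3 jobs) = 1 + 0.15·t(0 jobs) + 0.45·t(1 job) + 0.05·t(3 jobs)
Solving: t(0 jobs) = 3.4216, t(1 job) = 3.6011, t(3 jobs) = 3.2987.
Expected ticks from 3 jobs to 2 jobs: 3.2987.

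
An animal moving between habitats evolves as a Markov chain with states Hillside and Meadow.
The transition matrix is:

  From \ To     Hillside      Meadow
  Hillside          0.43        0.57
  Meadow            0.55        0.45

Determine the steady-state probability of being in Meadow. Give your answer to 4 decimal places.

0.5089

Let the stationary distribution be π with π = πP and π_1 + π_2 = 1.
π_1 = 0.43·π_1 + 0.55·π_2
Solving with the normalization constraint gives π = (0.4911, 0.5089).
So the stationary probability of Meadow is 0.5089.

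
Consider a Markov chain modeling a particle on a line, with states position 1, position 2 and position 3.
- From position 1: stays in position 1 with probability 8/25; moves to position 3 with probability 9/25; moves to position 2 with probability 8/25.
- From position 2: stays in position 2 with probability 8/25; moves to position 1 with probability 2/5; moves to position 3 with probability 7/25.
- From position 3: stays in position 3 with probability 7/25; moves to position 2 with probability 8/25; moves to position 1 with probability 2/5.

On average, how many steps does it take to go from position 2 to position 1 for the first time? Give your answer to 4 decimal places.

Let t(s) be the expected number of steps to first reach position 1 from state s, with t(position 1) = 0. Conditioning on the first step:
t(position 2) = 1 + 0.32·t(position 2) + 0.28·t(position 3)
t(position 3) = 1 + 0.32·t(position 2) + 0.28·t(position 3)
Solving: t(position 2) = 2.5000, t(position 3) = 2.5000.
Expected steps from position 2 to position 1: 2.5000.

2.5000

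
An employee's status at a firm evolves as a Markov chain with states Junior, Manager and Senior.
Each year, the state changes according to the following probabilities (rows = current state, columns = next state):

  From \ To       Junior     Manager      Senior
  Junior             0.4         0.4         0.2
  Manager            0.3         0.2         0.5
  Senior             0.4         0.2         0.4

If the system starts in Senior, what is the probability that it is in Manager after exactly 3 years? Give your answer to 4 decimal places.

Propagate the distribution vector 3 years from Senior.
After 0 years: (0.0000, 0.0000, 1.0000)
After 1 year: (0.4000, 0.2000, 0.4000)
After 2 years: (0.3800, 0.2800, 0.3400)
After 3 years: (0.3720, 0.2760, 0.3520)
P(in Manager after 3 years) = 0.2760

0.2760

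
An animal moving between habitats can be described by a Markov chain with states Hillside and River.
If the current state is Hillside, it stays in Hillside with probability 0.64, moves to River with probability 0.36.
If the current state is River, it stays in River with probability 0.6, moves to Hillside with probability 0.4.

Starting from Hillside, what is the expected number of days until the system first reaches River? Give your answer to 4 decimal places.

Let t(s) be the expected number of days to first reach River from state s, with t(River) = 0. Conditioning on the first day:
t(Hillside) = 1 + 0.64·t(Hillside)
Solving: t(Hillside) = 2.7778.
Expected days from Hillside to River: 2.7778.

2.7778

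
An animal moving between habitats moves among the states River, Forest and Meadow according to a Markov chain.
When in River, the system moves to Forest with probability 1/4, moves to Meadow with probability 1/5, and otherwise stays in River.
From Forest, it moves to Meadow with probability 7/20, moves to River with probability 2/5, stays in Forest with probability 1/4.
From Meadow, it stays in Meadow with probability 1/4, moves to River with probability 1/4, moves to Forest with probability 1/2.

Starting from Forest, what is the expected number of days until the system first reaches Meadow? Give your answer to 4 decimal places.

3.5789

Let t(s) be the expected number of days to first reach Meadow from state s, with t(Meadow) = 0. Conditioning on the first day:
t(River) = 1 + 0.55·t(River) + 0.25·t(Forest)
t(Forest) = 1 + 0.4·t(River) + 0.25·t(Forest)
Solving: t(River) = 4.2105, t(Forest) = 3.5789.
Expected days from Forest to Meadow: 3.5789.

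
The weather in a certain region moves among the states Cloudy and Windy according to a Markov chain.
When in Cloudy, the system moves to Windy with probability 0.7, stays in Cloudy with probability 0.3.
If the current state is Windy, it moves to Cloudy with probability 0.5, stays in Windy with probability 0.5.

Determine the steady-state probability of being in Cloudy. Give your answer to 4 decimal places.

0.4167

Let the stationary distribution be π with π = πP and π_1 + π_2 = 1.
π_1 = 0.3·π_1 + 0.5·π_2
Solving with the normalization constraint gives π = (0.4167, 0.5833).
So the stationary probability of Cloudy is 0.4167.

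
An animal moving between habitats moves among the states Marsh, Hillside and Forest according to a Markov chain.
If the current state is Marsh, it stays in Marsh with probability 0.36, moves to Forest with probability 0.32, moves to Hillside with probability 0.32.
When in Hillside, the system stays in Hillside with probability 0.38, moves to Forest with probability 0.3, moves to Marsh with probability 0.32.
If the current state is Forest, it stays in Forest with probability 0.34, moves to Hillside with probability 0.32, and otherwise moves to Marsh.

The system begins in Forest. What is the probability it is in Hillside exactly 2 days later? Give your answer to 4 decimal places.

0.3392

Sum over the intermediate state after 1 day:
P = P(Forest→Marsh)·P(Marsh→Hillside) + P(Forest→Hillside)·P(Hillside→Hillside) + P(Forest→Forest)·P(Forest→Hillside)
  = 0.34×0.32 + 0.32×0.38 + 0.34×0.32
  = 0.1088 + 0.1216 + 0.1088 = 0.3392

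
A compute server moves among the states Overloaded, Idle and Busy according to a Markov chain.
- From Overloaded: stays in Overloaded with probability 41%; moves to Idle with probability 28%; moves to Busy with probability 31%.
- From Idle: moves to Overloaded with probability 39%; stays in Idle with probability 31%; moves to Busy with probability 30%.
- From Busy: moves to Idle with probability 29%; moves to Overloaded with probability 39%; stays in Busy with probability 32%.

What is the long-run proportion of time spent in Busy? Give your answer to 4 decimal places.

Let the stationary distribution be π with π = πP and π_1 + π_2 + π_3 = 1.
π_1 = 0.41·π_1 + 0.39·π_2 + 0.39·π_3
π_2 = 0.28·π_1 + 0.31·π_2 + 0.29·π_3
Solving with the normalization constraint gives π = (0.3980, 0.2919, 0.3102).
So the stationary probability of Busy is 0.3102.

0.3102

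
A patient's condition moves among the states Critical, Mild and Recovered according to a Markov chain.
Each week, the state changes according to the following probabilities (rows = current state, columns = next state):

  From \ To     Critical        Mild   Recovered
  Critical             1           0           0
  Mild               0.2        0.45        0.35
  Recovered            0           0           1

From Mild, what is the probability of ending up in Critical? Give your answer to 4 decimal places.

0.3636

Let h(s) be the probability of absorption at Critical starting from transient state s. Then h(Critical) = 1 and h(Recovered) = 0. By first-step analysis:
h(Mild) = 0.2·1 + 0.45·h(Mild) + 0.35·0
Solving: h(Mild) = 0.3636.
Starting from Mild, the probability is 0.3636.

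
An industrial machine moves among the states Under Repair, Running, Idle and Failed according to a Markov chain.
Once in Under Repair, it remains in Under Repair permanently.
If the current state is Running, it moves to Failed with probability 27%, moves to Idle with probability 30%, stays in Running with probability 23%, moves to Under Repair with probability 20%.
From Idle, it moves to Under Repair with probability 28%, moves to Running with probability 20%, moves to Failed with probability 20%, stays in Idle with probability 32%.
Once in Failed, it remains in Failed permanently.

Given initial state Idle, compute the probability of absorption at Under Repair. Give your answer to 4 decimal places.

Let h(s) be the probability of absorption at Under Repair starting from transient state s. Then h(Under Repair) = 1 and h(Failed) = 0. By first-step analysis:
h(Running) = 0.2·1 + 0.23·h(Running) + 0.3·h(Idle) + 0.27·0
h(Idle) = 0.28·1 + 0.2·h(Running) + 0.32·h(Idle) + 0.2·0
Solving: h(Running) = 0.4745, h(Idle) = 0.5513.
Starting from Idle, the probability is 0.5513.

0.5513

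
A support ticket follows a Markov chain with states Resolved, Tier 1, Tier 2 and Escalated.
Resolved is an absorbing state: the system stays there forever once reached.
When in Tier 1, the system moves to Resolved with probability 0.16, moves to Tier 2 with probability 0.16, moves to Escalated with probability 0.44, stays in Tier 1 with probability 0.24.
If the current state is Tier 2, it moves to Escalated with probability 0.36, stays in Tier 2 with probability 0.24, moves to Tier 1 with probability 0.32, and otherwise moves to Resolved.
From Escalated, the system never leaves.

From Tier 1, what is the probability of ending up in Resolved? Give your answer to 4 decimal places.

0.2553

Let h(s) be the probability of absorption at Resolved starting from transient state s. Then h(Resolved) = 1 and h(Escalated) = 0. By first-step analysis:
h(Tier 1) = 0.16·1 + 0.24·h(Tier 1) + 0.16·h(Tier 2) + 0.44·0
h(Tier 2) = 0.08·1 + 0.32·h(Tier 1) + 0.24·h(Tier 2) + 0.36·0
Solving: h(Tier 1) = 0.2553, h(Tier 2) = 0.2128.
Starting from Tier 1, the probability is 0.2553.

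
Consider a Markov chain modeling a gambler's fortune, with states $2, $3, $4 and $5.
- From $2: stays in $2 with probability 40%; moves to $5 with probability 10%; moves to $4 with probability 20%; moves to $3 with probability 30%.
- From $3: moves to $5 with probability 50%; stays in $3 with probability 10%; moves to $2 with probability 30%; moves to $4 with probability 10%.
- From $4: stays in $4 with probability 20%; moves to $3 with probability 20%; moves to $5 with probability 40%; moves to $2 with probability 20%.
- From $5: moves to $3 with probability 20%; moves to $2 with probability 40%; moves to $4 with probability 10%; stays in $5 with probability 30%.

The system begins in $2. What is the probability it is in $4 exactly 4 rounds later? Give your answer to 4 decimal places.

Propagate the distribution vector 4 rounds from $2.
After 0 rounds: (1.0000, 0.0000, 0.0000, 0.0000)
After 1 round: (0.4000, 0.3000, 0.2000, 0.1000)
After 2 rounds: (0.3300, 0.2100, 0.1600, 0.3000)
After 3 rounds: (0.3470, 0.2120, 0.1490, 0.2920)
After 4 rounds: (0.3490, 0.2135, 0.1496, 0.2879)
P(in $4 after 4 rounds) = 0.1496

0.1496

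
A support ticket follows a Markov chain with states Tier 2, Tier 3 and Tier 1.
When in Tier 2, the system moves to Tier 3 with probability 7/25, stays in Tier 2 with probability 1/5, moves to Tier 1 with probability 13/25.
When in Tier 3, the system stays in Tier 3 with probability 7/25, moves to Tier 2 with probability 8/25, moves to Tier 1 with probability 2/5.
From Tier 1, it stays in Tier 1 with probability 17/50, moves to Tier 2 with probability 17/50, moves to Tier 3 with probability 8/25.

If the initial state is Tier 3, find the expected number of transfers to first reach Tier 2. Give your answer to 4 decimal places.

3.0530

Let t(s) be the expected number of transfers to first reach Tier 2 from state s, with t(Tier 2) = 0. Conditioning on the first transfer:
t(Tier 3) = 1 + 0.28·t(Tier 3) + 0.4·t(Tier 1)
t(Tier 1) = 1 + 0.32·t(Tier 3) + 0.34·t(Tier 1)
Solving: t(Tier 3) = 3.0530, t(Tier 1) = 2.9954.
Expected transfers from Tier 3 to Tier 2: 3.0530.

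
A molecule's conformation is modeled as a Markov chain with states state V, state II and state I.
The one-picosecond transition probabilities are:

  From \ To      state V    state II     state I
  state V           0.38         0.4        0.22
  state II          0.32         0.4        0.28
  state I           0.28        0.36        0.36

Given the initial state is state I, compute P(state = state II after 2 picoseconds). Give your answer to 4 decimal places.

0.3856

Sum over the intermediate state after 1 picosecond:
P = P(state I→state V)·P(state V→state II) + P(state I→state II)·P(state II→state II) + P(state I→state I)·P(state I→state II)
  = 0.28×0.4 + 0.36×0.4 + 0.36×0.36
  = 0.1120 + 0.1440 + 0.1296 = 0.3856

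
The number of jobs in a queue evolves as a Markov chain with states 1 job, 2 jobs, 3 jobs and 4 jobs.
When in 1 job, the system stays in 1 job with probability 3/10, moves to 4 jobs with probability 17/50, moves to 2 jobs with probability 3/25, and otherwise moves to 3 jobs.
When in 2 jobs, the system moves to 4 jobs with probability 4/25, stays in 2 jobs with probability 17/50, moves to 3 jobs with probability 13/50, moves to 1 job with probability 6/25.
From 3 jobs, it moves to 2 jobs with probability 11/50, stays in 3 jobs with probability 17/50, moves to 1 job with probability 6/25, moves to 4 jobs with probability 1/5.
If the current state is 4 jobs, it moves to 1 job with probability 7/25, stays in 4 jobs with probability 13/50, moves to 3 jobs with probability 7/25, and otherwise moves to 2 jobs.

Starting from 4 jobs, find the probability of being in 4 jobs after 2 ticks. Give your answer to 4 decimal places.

Propagate the distribution vector 2 ticks from 4 jobs.
After 0 ticks: (0.0000, 0.0000, 0.0000, 1.0000)
After 1 tick: (0.2800, 0.1800, 0.2800, 0.2600)
After 2 ticks: (0.2672, 0.2032, 0.2820, 0.2476)
P(in 4 jobs after 2 ticks) = 0.2476

0.2476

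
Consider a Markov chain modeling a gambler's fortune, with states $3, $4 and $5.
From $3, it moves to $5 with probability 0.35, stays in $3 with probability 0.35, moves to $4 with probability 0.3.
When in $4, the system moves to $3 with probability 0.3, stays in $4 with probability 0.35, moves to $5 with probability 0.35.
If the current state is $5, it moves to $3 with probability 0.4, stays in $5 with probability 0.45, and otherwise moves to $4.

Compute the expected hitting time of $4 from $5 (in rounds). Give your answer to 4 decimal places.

4.8276

Let t(s) be the expected number of rounds to first reach $4 from state s, with t($4) = 0. Conditioning on the first round:
t($3) = 1 + 0.35·t($3) + 0.35·t($5)
t($5) = 1 + 0.4·t($3) + 0.45·t($5)
Solving: t($3) = 4.1379, t($5) = 4.8276.
Expected rounds from $5 to $4: 4.8276.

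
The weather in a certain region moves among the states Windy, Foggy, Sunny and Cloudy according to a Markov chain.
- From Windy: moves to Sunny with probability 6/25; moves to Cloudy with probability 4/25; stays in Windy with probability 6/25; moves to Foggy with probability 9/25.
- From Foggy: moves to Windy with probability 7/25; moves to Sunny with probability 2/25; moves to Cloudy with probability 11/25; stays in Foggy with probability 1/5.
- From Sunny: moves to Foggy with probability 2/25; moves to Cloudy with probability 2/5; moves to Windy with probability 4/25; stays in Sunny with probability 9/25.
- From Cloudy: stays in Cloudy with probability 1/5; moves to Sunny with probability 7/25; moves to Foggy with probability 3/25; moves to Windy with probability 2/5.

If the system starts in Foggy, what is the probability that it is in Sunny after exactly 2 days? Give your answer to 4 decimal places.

Propagate the distribution vector 2 days from Foggy.
After 0 days: (0.0000, 1.0000, 0.0000, 0.0000)
After 1 day: (0.2800, 0.2000, 0.0800, 0.4400)
After 2 days: (0.3120, 0.2000, 0.2352, 0.2528)
P(in Sunny after 2 days) = 0.2352

0.2352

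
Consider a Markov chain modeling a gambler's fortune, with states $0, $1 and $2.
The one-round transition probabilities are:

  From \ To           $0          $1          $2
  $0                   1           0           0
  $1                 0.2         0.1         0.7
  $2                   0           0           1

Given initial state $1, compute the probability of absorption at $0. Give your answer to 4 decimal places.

Let h(s) be the probability of absorption at $0 starting from transient state s. Then h($0) = 1 and h($2) = 0. By first-step analysis:
h($1) = 0.2·1 + 0.1·h($1) + 0.7·0
Solving: h($1) = 0.2222.
Starting from $1, the probability is 0.2222.

0.2222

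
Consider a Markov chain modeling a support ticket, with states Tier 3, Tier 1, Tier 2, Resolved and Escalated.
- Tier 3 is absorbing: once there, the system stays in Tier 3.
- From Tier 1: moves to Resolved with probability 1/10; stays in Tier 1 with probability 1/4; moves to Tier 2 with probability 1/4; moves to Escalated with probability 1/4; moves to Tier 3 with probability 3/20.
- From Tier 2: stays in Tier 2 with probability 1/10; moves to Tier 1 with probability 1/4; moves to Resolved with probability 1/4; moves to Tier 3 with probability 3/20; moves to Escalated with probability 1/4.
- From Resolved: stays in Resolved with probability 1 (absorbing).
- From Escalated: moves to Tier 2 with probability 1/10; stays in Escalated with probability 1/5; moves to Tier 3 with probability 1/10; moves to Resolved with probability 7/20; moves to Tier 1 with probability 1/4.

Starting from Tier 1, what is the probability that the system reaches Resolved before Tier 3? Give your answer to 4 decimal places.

Let h(s) be the probability of absorption at Resolved starting from transient state s. Then h(Resolved) = 1 and h(Tier 3) = 0. By first-step analysis:
h(Tier 1) = 0.15·0 + 0.25·h(Tier 1) + 0.25·h(Tier 2) + 0.1·1 + 0.25·h(Escalated)
h(Tier 2) = 0.15·0 + 0.25·h(Tier 1) + 0.1·h(Tier 2) + 0.25·1 + 0.25·h(Escalated)
h(Escalated) = 0.1·0 + 0.25·h(Tier 1) + 0.1·h(Tier 2) + 0.35·1 + 0.2·h(Escalated)
Solving: h(Tier 1) = 0.5758, h(Tier 2) = 0.6312, h(Escalated) = 0.6963.
Starting from Tier 1, the probability is 0.5758.

0.5758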